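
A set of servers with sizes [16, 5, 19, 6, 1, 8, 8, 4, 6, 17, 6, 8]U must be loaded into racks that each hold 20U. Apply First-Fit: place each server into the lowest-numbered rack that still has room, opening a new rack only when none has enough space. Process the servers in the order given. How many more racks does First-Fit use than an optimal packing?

0

First-Fit: [16,1] [5,6,8] [19] [8,4,6] [17] [6,8] → 6 racks.
Total size 104U; any packing needs at least ⌈104/20⌉ = 6 racks.
So 6 is already optimal.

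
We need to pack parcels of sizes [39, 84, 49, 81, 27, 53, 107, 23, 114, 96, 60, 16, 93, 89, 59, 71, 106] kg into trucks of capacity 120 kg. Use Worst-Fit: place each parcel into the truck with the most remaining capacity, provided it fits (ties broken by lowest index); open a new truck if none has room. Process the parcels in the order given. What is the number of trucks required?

truck 1: place 39 kg, 81 kg left
truck 2: place 84 kg, 36 kg left
truck 1: place 49 kg, 32 kg left
truck 3: place 81 kg, 39 kg left
truck 3: place 27 kg, 12 kg left
truck 4: place 53 kg, 67 kg left
truck 5: place 107 kg, 13 kg left
truck 4: place 23 kg, 44 kg left
truck 6: place 114 kg, 6 kg left
truck 7: place 96 kg, 24 kg left
truck 8: place 60 kg, 60 kg left
truck 8: place 16 kg, 44 kg left
truck 9: place 93 kg, 27 kg left
truck 10: place 89 kg, 31 kg left
truck 11: place 59 kg, 61 kg left
truck 12: place 71 kg, 49 kg left
truck 13: place 106 kg, 14 kg left

13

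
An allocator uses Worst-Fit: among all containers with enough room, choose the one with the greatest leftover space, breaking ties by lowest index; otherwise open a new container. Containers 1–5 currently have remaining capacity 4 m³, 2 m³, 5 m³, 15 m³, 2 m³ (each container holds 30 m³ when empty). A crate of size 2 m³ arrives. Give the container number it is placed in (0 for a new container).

Containers with room: container 1 (4 m³), container 2 (2 m³), container 3 (5 m³), container 4 (15 m³), container 5 (2 m³).
Most room is container 4 with 15 m³ free.

4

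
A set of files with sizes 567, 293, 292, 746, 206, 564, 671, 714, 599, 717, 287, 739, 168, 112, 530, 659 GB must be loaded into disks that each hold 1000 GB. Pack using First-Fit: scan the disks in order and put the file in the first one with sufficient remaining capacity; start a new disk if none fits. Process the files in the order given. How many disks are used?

disk 1: place 567 GB, 433 GB left
disk 1: place 293 GB, 140 GB left
disk 2: place 292 GB, 708 GB left
disk 3: place 746 GB, 254 GB left
disk 2: place 206 GB, 502 GB left
disk 4: place 564 GB, 436 GB left
disk 5: place 671 GB, 329 GB left
disk 6: place 714 GB, 286 GB left
disk 7: place 599 GB, 401 GB left
disk 8: place 717 GB, 283 GB left
disk 2: place 287 GB, 215 GB left
disk 9: place 739 GB, 261 GB left
disk 2: place 168 GB, 47 GB left
disk 1: place 112 GB, 28 GB left
disk 10: place 530 GB, 470 GB left
disk 11: place 659 GB, 341 GB left

11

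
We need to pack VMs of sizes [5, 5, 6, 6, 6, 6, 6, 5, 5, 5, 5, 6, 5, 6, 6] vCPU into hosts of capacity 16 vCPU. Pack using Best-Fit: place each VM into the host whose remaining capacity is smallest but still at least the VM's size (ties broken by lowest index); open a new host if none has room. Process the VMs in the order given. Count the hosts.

Put 5 vCPU in host 1; 11 vCPU remain.
Put 5 vCPU in host 1; 6 vCPU remain.
Put 6 vCPU in host 1; 0 vCPU remain.
Put 6 vCPU in host 2; 10 vCPU remain.
Put 6 vCPU in host 2; 4 vCPU remain.
Put 6 vCPU in host 3; 10 vCPU remain.
Put 6 vCPU in host 3; 4 vCPU remain.
Put 5 vCPU in host 4; 11 vCPU remain.
Put 5 vCPU in host 4; 6 vCPU remain.
Put 5 vCPU in host 4; 1 vCPU remain.
Put 5 vCPU in host 5; 11 vCPU remain.
Put 6 vCPU in host 5; 5 vCPU remain.
Put 5 vCPU in host 5; 0 vCPU remain.
Put 6 vCPU in host 6; 10 vCPU remain.
Put 6 vCPU in host 6; 4 vCPU remain.

6 hosts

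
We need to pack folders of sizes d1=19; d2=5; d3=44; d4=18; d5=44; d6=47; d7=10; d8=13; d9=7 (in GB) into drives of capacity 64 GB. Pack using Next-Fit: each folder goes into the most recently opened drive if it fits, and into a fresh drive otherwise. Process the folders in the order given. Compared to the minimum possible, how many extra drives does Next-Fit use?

1

Next-Fit: [19,5] [44,18] [44] [47,10] [13,7] → 5 drives.
Total size 207 GB; any packing needs at least ⌈207/64⌉ = 4 drives.
An optimal packing achieves that bound: [47,13] [44,19] [44,18] [10,7,5] → 4 drives.
Excess: 5 − 4 = 1.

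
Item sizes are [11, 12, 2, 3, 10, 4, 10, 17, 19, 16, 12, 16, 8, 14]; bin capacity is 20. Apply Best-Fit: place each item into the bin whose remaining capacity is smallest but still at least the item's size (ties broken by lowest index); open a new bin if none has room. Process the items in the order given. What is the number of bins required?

9

bin 1: place 11, 9 left
bin 2: place 12, 8 left
bin 2: place 2, 6 left
bin 2: place 3, 3 left
bin 3: place 10, 10 left
bin 1: place 4, 5 left
bin 3: place 10, 0 left
bin 4: place 17, 3 left
bin 5: place 19, 1 left
bin 6: place 16, 4 left
bin 7: place 12, 8 left
bin 8: place 16, 4 left
bin 7: place 8, 0 left
bin 9: place 14, 6 left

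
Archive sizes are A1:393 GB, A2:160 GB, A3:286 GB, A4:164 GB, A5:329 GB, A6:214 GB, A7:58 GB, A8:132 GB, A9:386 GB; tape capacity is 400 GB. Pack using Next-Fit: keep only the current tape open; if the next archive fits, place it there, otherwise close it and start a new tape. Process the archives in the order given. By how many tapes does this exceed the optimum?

2

Next-Fit: [393] [160] [286] [164] [329] [214,58] [132] [386] → 8 tapes.
Total size 2122 GB; any packing needs at least ⌈2122/400⌉ = 6 tapes.
An optimal packing achieves that bound: [393] [386] [329,58] [286] [214,164] [160,132] → 6 tapes.
Excess: 8 − 6 = 2.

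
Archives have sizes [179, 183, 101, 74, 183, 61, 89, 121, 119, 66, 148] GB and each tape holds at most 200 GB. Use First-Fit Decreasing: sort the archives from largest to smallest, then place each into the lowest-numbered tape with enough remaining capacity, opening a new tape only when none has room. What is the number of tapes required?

8 tapes

Sorted descending: 183, 183, 179, 148, 121, 119, 101, 89, 74, 66, 61.
tape 1: place 183 GB, 17 GB left
tape 2: place 183 GB, 17 GB left
tape 3: place 179 GB, 21 GB left
tape 4: place 148 GB, 52 GB left
tape 5: place 121 GB, 79 GB left
tape 6: place 119 GB, 81 GB left
tape 7: place 101 GB, 99 GB left
tape 7: place 89 GB, 10 GB left
tape 5: place 74 GB, 5 GB left
tape 6: place 66 GB, 15 GB left
tape 8: place 61 GB, 139 GB left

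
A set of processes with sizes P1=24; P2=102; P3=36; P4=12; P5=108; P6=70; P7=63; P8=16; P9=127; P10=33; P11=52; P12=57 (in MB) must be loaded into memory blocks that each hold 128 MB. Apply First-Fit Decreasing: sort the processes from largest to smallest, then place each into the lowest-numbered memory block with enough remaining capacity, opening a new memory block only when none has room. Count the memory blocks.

Sorted descending: 127, 108, 102, 70, 63, 57, 52, 36, 33, 24, 16, 12.
Put 127 MB in memory block 1; 1 MB remain.
Put 108 MB in memory block 2; 20 MB remain.
Put 102 MB in memory block 3; 26 MB remain.
Put 70 MB in memory block 4; 58 MB remain.
Put 63 MB in memory block 5; 65 MB remain.
Put 57 MB in memory block 4; 1 MB remain.
Put 52 MB in memory block 5; 13 MB remain.
Put 36 MB in memory block 6; 92 MB remain.
Put 33 MB in memory block 6; 59 MB remain.
Put 24 MB in memory block 3; 2 MB remain.
Put 16 MB in memory block 2; 4 MB remain.
Put 12 MB in memory block 5; 1 MB remain.

6 memory blocks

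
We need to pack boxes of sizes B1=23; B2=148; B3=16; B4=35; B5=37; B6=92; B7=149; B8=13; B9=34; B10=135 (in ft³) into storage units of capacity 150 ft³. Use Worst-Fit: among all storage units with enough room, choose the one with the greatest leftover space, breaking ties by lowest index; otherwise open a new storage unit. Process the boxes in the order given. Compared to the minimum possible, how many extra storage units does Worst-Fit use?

Worst-Fit: [23,16,35,37] [148] [92,13,34] [149] [135] → 5 storage units.
Total size 682 ft³; any packing needs at least ⌈682/150⌉ = 5 storage units.
So 5 is already optimal.

0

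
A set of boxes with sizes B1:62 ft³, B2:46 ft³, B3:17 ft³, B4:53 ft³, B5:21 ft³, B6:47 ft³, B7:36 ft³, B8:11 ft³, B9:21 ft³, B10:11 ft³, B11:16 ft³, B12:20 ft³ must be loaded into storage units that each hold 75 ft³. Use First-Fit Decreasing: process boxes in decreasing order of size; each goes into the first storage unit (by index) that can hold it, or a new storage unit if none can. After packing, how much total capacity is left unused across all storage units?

Sorted descending: 62, 53, 47, 46, 36, 21, 21, 20, 17, 16, 11, 11.
Put 62 ft³ in storage unit 1; 13 ft³ remain.
Put 53 ft³ in storage unit 2; 22 ft³ remain.
Put 47 ft³ in storage unit 3; 28 ft³ remain.
Put 46 ft³ in storage unit 4; 29 ft³ remain.
Put 36 ft³ in storage unit 5; 39 ft³ remain.
Put 21 ft³ in storage unit 2; 1 ft³ remain.
Put 21 ft³ in storage unit 3; 7 ft³ remain.
Put 20 ft³ in storage unit 4; 9 ft³ remain.
Put 17 ft³ in storage unit 5; 22 ft³ remain.
Put 16 ft³ in storage unit 5; 6 ft³ remain.
Put 11 ft³ in storage unit 1; 2 ft³ remain.
Put 11 ft³ in storage unit 6; 64 ft³ remain.
6 storage units × 75 ft³ = 450 ft³; used 361 ft³; unused 89 ft³.

89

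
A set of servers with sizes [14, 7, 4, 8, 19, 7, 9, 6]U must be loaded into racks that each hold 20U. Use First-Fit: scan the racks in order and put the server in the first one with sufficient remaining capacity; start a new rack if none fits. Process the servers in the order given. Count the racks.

Put 14U in rack 1; 6U remain.
Put 7U in rack 2; 13U remain.
Put 4U in rack 1; 2U remain.
Put 8U in rack 2; 5U remain.
Put 19U in rack 3; 1U remain.
Put 7U in rack 4; 13U remain.
Put 9U in rack 4; 4U remain.
Put 6U in rack 5; 14U remain.

5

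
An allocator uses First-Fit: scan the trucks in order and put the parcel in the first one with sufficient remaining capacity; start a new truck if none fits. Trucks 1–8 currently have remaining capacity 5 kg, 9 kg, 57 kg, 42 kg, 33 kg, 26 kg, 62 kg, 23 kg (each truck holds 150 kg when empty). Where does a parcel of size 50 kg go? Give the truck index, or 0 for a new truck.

3

Trucks with room: truck 3 (57 kg), truck 7 (62 kg).
The first with room is truck 3.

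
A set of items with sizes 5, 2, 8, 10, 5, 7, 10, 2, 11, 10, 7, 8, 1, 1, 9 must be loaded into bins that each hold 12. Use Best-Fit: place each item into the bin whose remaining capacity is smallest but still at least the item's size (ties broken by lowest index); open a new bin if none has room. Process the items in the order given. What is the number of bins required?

10

Put 5 in bin 1; 7 remain.
Put 2 in bin 1; 5 remain.
Put 8 in bin 2; 4 remain.
Put 10 in bin 3; 2 remain.
Put 5 in bin 1; 0 remain.
Put 7 in bin 4; 5 remain.
Put 10 in bin 5; 2 remain.
Put 2 in bin 3; 0 remain.
Put 11 in bin 6; 1 remain.
Put 10 in bin 7; 2 remain.
Put 7 in bin 8; 5 remain.
Put 8 in bin 9; 4 remain.
Put 1 in bin 6; 0 remain.
Put 1 in bin 5; 1 remain.
Put 9 in bin 10; 3 remain.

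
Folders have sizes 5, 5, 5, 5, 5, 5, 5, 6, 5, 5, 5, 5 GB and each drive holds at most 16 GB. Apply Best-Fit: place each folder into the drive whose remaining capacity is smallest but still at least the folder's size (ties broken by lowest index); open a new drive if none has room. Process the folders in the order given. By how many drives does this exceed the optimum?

Best-Fit: [5,5,5] [5,5,5] [5,6,5] [5,5,5] → 4 drives.
Total size 61 GB; any packing needs at least ⌈61/16⌉ = 4 drives.
So 4 is already optimal.

0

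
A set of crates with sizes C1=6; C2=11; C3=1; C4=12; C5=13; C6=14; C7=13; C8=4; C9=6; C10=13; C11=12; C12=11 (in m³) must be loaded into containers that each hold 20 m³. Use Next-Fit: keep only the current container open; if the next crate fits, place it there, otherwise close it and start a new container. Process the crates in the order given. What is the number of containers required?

container 1: place C1 (6 m³), 14 m³ left
container 1: place C2 (11 m³), 3 m³ left
container 1: place C3 (1 m³), 2 m³ left
container 2: place C4 (12 m³), 8 m³ left
container 3: place C5 (13 m³), 7 m³ left
container 4: place C6 (14 m³), 6 m³ left
container 5: place C7 (13 m³), 7 m³ left
container 5: place C8 (4 m³), 3 m³ left
container 6: place C9 (6 m³), 14 m³ left
container 6: place C10 (13 m³), 1 m³ left
container 7: place C11 (12 m³), 8 m³ left
container 8: place C12 (11 m³), 9 m³ left
Final containers: [6,11,1] [12] [13] [14] [13,4] [6,13] [12] [11].

8 containers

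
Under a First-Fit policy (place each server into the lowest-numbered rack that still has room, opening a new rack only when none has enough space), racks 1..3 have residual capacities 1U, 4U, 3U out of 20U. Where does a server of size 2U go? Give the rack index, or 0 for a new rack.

2

Racks with room: rack 2 (4U), rack 3 (3U).
The first with room is rack 2.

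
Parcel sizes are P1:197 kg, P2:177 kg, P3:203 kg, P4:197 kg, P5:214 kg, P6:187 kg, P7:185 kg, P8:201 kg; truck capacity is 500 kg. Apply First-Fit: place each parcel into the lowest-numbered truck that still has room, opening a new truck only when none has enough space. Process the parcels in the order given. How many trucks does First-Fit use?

4 trucks

truck 1: place P1 (197 kg), 303 kg left
truck 1: place P2 (177 kg), 126 kg left
truck 2: place P3 (203 kg), 297 kg left
truck 2: place P4 (197 kg), 100 kg left
truck 3: place P5 (214 kg), 286 kg left
truck 3: place P6 (187 kg), 99 kg left
truck 4: place P7 (185 kg), 315 kg left
truck 4: place P8 (201 kg), 114 kg left
Final trucks: [197,177] [203,197] [214,187] [185,201].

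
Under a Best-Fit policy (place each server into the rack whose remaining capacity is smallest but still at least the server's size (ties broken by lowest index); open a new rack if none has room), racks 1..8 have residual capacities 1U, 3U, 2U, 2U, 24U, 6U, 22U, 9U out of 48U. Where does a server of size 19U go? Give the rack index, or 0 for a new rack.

Racks with room: rack 5 (24U), rack 7 (22U).
Tightest fit is rack 7 with 22U free.

7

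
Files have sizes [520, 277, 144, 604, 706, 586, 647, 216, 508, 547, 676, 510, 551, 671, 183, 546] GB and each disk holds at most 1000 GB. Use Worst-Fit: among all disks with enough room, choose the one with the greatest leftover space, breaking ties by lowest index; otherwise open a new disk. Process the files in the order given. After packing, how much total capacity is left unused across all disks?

4108

Put 520 GB in disk 1; 480 GB remain.
Put 277 GB in disk 1; 203 GB remain.
Put 144 GB in disk 1; 59 GB remain.
Put 604 GB in disk 2; 396 GB remain.
Put 706 GB in disk 3; 294 GB remain.
Put 586 GB in disk 4; 414 GB remain.
Put 647 GB in disk 5; 353 GB remain.
Put 216 GB in disk 4; 198 GB remain.
Put 508 GB in disk 6; 492 GB remain.
Put 547 GB in disk 7; 453 GB remain.
Put 676 GB in disk 8; 324 GB remain.
Put 510 GB in disk 9; 490 GB remain.
Put 551 GB in disk 10; 449 GB remain.
Put 671 GB in disk 11; 329 GB remain.
Put 183 GB in disk 6; 309 GB remain.
Put 546 GB in disk 12; 454 GB remain.
12 disks × 1000 GB = 12000 GB; used 7892 GB; unused 4108 GB.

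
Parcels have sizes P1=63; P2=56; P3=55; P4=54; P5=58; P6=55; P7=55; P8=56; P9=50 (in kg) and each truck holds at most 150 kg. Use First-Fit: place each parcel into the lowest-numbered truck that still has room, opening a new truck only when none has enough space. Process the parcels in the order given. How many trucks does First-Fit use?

5

truck 1: place P1 (63 kg), 87 kg left
truck 1: place P2 (56 kg), 31 kg left
truck 2: place P3 (55 kg), 95 kg left
truck 2: place P4 (54 kg), 41 kg left
truck 3: place P5 (58 kg), 92 kg left
truck 3: place P6 (55 kg), 37 kg left
truck 4: place P7 (55 kg), 95 kg left
truck 4: place P8 (56 kg), 39 kg left
truck 5: place P9 (50 kg), 100 kg left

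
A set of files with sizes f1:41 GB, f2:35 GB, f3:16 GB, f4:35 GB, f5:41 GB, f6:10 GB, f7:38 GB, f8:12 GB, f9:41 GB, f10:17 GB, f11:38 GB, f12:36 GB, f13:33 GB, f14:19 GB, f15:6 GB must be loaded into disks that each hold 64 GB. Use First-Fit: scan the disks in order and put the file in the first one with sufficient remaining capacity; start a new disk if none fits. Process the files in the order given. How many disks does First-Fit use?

9

disk 1: place f1 (41 GB), 23 GB left
disk 2: place f2 (35 GB), 29 GB left
disk 1: place f3 (16 GB), 7 GB left
disk 3: place f4 (35 GB), 29 GB left
disk 4: place f5 (41 GB), 23 GB left
disk 2: place f6 (10 GB), 19 GB left
disk 5: place f7 (38 GB), 26 GB left
disk 2: place f8 (12 GB), 7 GB left
disk 6: place f9 (41 GB), 23 GB left
disk 3: place f10 (17 GB), 12 GB left
disk 7: place f11 (38 GB), 26 GB left
disk 8: place f12 (36 GB), 28 GB left
disk 9: place f13 (33 GB), 31 GB left
disk 4: place f14 (19 GB), 4 GB left
disk 1: place f15 (6 GB), 1 GB left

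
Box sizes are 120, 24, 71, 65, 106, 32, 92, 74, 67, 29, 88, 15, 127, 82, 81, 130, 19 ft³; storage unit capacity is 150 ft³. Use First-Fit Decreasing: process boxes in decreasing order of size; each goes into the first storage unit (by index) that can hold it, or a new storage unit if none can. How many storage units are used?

Sorted descending: 130, 127, 120, 106, 92, 88, 82, 81, 74, 71, 67, 65, 32, 29, 24, 19, 15.
Put 130 ft³ in storage unit 1; 20 ft³ remain.
Put 127 ft³ in storage unit 2; 23 ft³ remain.
Put 120 ft³ in storage unit 3; 30 ft³ remain.
Put 106 ft³ in storage unit 4; 44 ft³ remain.
Put 92 ft³ in storage unit 5; 58 ft³ remain.
Put 88 ft³ in storage unit 6; 62 ft³ remain.
Put 82 ft³ in storage unit 7; 68 ft³ remain.
Put 81 ft³ in storage unit 8; 69 ft³ remain.
Put 74 ft³ in storage unit 9; 76 ft³ remain.
Put 71 ft³ in storage unit 9; 5 ft³ remain.
Put 67 ft³ in storage unit 7; 1 ft³ remain.
Put 65 ft³ in storage unit 8; 4 ft³ remain.
Put 32 ft³ in storage unit 4; 12 ft³ remain.
Put 29 ft³ in storage unit 3; 1 ft³ remain.
Put 24 ft³ in storage unit 5; 34 ft³ remain.
Put 19 ft³ in storage unit 1; 1 ft³ remain.
Put 15 ft³ in storage unit 2; 8 ft³ remain.
Final storage units: [130,19] [127,15] [120,29] [106,32] [92,24] [88] [82,67] [81,65] [74,71].

9 storage units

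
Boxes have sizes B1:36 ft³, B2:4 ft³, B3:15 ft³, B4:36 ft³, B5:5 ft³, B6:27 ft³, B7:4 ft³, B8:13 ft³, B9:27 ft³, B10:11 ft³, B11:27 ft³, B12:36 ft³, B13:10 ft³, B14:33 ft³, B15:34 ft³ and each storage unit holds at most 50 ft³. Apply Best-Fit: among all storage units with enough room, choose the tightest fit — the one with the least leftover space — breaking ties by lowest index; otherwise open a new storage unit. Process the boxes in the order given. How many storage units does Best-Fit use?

B1 (36 ft³) → storage unit 1 (remaining 14 ft³)
B2 (4 ft³) → storage unit 1 (remaining 10 ft³)
B3 (15 ft³) → storage unit 2 (remaining 35 ft³)
B4 (36 ft³) → storage unit 3 (remaining 14 ft³)
B5 (5 ft³) → storage unit 1 (remaining 5 ft³)
B6 (27 ft³) → storage unit 2 (remaining 8 ft³)
B7 (4 ft³) → storage unit 1 (remaining 1 ft³)
B8 (13 ft³) → storage unit 3 (remaining 1 ft³)
B9 (27 ft³) → storage unit 4 (remaining 23 ft³)
B10 (11 ft³) → storage unit 4 (remaining 12 ft³)
B11 (27 ft³) → storage unit 5 (remaining 23 ft³)
B12 (36 ft³) → storage unit 6 (remaining 14 ft³)
B13 (10 ft³) → storage unit 4 (remaining 2 ft³)
B14 (33 ft³) → storage unit 7 (remaining 17 ft³)
B15 (34 ft³) → storage unit 8 (remaining 16 ft³)

8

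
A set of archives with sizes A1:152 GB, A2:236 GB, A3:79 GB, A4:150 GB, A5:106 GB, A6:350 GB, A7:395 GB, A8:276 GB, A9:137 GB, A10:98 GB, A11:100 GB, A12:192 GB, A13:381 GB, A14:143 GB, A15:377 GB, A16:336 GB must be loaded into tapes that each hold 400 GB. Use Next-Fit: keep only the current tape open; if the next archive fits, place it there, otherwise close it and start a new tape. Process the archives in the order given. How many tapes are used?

11

A1 (152 GB) → tape 1 (remaining 248 GB)
A2 (236 GB) → tape 1 (remaining 12 GB)
A3 (79 GB) → tape 2 (remaining 321 GB)
A4 (150 GB) → tape 2 (remaining 171 GB)
A5 (106 GB) → tape 2 (remaining 65 GB)
A6 (350 GB) → tape 3 (remaining 50 GB)
A7 (395 GB) → tape 4 (remaining 5 GB)
A8 (276 GB) → tape 5 (remaining 124 GB)
A9 (137 GB) → tape 6 (remaining 263 GB)
A10 (98 GB) → tape 6 (remaining 165 GB)
A11 (100 GB) → tape 6 (remaining 65 GB)
A12 (192 GB) → tape 7 (remaining 208 GB)
A13 (381 GB) → tape 8 (remaining 19 GB)
A14 (143 GB) → tape 9 (remaining 257 GB)
A15 (377 GB) → tape 10 (remaining 23 GB)
A16 (336 GB) → tape 11 (remaining 64 GB)
Final tapes: [152,236] [79,150,106] [350] [395] [276] [137,98,100] [192] [381] [143] [377] [336].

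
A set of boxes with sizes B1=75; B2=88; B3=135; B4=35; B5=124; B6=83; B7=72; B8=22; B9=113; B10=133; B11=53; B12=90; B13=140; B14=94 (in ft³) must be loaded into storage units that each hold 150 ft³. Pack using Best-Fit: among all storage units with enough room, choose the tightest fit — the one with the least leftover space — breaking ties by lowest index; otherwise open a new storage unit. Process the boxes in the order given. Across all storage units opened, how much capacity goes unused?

B1 (75 ft³) → storage unit 1 (remaining 75 ft³)
B2 (88 ft³) → storage unit 2 (remaining 62 ft³)
B3 (135 ft³) → storage unit 3 (remaining 15 ft³)
B4 (35 ft³) → storage unit 2 (remaining 27 ft³)
B5 (124 ft³) → storage unit 4 (remaining 26 ft³)
B6 (83 ft³) → storage unit 5 (remaining 67 ft³)
B7 (72 ft³) → storage unit 1 (remaining 3 ft³)
B8 (22 ft³) → storage unit 4 (remaining 4 ft³)
B9 (113 ft³) → storage unit 6 (remaining 37 ft³)
B10 (133 ft³) → storage unit 7 (remaining 17 ft³)
B11 (53 ft³) → storage unit 5 (remaining 14 ft³)
B12 (90 ft³) → storage unit 8 (remaining 60 ft³)
B13 (140 ft³) → storage unit 9 (remaining 10 ft³)
B14 (94 ft³) → storage unit 10 (remaining 56 ft³)
10 storage units × 150 ft³ = 1500 ft³; used 1257 ft³; unused 243 ft³.

243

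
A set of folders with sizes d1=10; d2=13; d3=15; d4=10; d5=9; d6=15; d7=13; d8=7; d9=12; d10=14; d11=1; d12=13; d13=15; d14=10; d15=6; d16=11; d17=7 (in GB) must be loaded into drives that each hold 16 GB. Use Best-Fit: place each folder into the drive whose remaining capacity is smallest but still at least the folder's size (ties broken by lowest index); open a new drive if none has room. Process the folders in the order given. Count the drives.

14 drives

d1 (10 GB) → drive 1 (remaining 6 GB)
d2 (13 GB) → drive 2 (remaining 3 GB)
d3 (15 GB) → drive 3 (remaining 1 GB)
d4 (10 GB) → drive 4 (remaining 6 GB)
d5 (9 GB) → drive 5 (remaining 7 GB)
d6 (15 GB) → drive 6 (remaining 1 GB)
d7 (13 GB) → drive 7 (remaining 3 GB)
d8 (7 GB) → drive 5 (remaining 0 GB)
d9 (12 GB) → drive 8 (remaining 4 GB)
d10 (14 GB) → drive 9 (remaining 2 GB)
d11 (1 GB) → drive 3 (remaining 0 GB)
d12 (13 GB) → drive 10 (remaining 3 GB)
d13 (15 GB) → drive 11 (remaining 1 GB)
d14 (10 GB) → drive 12 (remaining 6 GB)
d15 (6 GB) → drive 1 (remaining 0 GB)
d16 (11 GB) → drive 13 (remaining 5 GB)
d17 (7 GB) → drive 14 (remaining 9 GB)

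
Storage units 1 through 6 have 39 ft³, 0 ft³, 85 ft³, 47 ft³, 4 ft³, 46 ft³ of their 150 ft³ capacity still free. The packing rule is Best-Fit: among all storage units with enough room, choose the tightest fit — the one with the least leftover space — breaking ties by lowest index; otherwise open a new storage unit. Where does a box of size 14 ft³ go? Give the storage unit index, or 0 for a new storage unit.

1

Storage units with room: storage unit 1 (39 ft³), storage unit 3 (85 ft³), storage unit 4 (47 ft³), storage unit 6 (46 ft³).
Tightest fit is storage unit 1 with 39 ft³ free.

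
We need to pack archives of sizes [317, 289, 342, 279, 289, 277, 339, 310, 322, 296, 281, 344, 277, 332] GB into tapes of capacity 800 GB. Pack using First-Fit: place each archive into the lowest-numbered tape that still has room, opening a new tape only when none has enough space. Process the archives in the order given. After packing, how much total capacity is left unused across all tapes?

1306

317 GB → tape 1 (remaining 483 GB)
289 GB → tape 1 (remaining 194 GB)
342 GB → tape 2 (remaining 458 GB)
279 GB → tape 2 (remaining 179 GB)
289 GB → tape 3 (remaining 511 GB)
277 GB → tape 3 (remaining 234 GB)
339 GB → tape 4 (remaining 461 GB)
310 GB → tape 4 (remaining 151 GB)
322 GB → tape 5 (remaining 478 GB)
296 GB → tape 5 (remaining 182 GB)
281 GB → tape 6 (remaining 519 GB)
344 GB → tape 6 (remaining 175 GB)
277 GB → tape 7 (remaining 523 GB)
332 GB → tape 7 (remaining 191 GB)
7 tapes × 800 GB = 5600 GB; used 4294 GB; unused 1306 GB.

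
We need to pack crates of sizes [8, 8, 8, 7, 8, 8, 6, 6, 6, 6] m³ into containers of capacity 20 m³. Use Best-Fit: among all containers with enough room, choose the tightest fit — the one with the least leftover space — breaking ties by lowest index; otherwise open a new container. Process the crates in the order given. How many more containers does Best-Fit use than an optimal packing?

1

Best-Fit: [8,8] [8,7] [8,8] [6,6,6] [6] → 5 containers.
Total size 71 m³; any packing needs at least ⌈71/20⌉ = 4 containers.
An optimal packing achieves that bound: [8,8] [8,8] [8,6,6] [7,6,6] → 4 containers.
Excess: 5 − 4 = 1.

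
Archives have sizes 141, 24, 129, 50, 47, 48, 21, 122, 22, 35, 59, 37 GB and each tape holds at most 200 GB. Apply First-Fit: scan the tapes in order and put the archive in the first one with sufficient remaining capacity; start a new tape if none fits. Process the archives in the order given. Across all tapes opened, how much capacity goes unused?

tape 1: place 141 GB, 59 GB left
tape 1: place 24 GB, 35 GB left
tape 2: place 129 GB, 71 GB left
tape 2: place 50 GB, 21 GB left
tape 3: place 47 GB, 153 GB left
tape 3: place 48 GB, 105 GB left
tape 1: place 21 GB, 14 GB left
tape 4: place 122 GB, 78 GB left
tape 3: place 22 GB, 83 GB left
tape 3: place 35 GB, 48 GB left
tape 4: place 59 GB, 19 GB left
tape 3: place 37 GB, 11 GB left
4 tapes × 200 GB = 800 GB; used 735 GB; unused 65 GB.

65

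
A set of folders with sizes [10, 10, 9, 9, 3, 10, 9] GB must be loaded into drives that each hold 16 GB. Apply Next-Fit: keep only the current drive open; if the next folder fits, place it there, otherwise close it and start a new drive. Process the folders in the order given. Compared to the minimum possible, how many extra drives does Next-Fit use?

Next-Fit: [10] [10] [9] [9,3] [10] [9] → 6 drives.
6 folders exceed 8 GB (half the capacity), and no two of those can share a drive, so at least 6 drives are needed.
So 6 is already optimal.

0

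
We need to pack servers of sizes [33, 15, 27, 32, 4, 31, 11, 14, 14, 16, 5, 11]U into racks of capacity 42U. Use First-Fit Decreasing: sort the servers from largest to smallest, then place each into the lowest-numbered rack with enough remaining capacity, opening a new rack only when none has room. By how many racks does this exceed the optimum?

0

First-Fit Decreasing: [33,5,4] [32] [31,11] [27,15] [16,14,11] [14] → 6 racks.
Total size 213U; any packing needs at least ⌈213/42⌉ = 6 racks.
So 6 is already optimal.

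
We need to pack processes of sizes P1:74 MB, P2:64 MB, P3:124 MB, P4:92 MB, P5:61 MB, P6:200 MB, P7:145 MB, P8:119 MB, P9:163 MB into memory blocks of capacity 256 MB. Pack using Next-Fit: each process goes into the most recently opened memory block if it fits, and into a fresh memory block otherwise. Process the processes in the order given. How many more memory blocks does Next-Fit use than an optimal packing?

2

Next-Fit: [74,64] [124,92] [61] [200] [145] [119] [163] → 7 memory blocks.
Total size 1042 MB; any packing needs at least ⌈1042/256⌉ = 5 memory blocks.
An optimal packing achieves that bound: [200] [163,92] [145,74] [124,119] [64,61] → 5 memory blocks.
Excess: 7 − 5 = 2.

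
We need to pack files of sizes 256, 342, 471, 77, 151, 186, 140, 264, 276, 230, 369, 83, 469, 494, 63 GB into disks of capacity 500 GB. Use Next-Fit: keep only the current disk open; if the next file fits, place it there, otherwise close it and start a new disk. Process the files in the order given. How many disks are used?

11 disks

256 GB → disk 1 (remaining 244 GB)
342 GB → disk 2 (remaining 158 GB)
471 GB → disk 3 (remaining 29 GB)
77 GB → disk 4 (remaining 423 GB)
151 GB → disk 4 (remaining 272 GB)
186 GB → disk 4 (remaining 86 GB)
140 GB → disk 5 (remaining 360 GB)
264 GB → disk 5 (remaining 96 GB)
276 GB → disk 6 (remaining 224 GB)
230 GB → disk 7 (remaining 270 GB)
369 GB → disk 8 (remaining 131 GB)
83 GB → disk 8 (remaining 48 GB)
469 GB → disk 9 (remaining 31 GB)
494 GB → disk 10 (remaining 6 GB)
63 GB → disk 11 (remaining 437 GB)
Final disks: [256] [342] [471] [77,151,186] [140,264] [276] [230] [369,83] [469] [494] [63].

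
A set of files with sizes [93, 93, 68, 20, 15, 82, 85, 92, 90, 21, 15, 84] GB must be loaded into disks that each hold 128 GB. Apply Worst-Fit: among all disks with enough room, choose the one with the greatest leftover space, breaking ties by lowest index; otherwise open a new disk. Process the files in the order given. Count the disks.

Put 93 GB in disk 1; 35 GB remain.
Put 93 GB in disk 2; 35 GB remain.
Put 68 GB in disk 3; 60 GB remain.
Put 20 GB in disk 3; 40 GB remain.
Put 15 GB in disk 3; 25 GB remain.
Put 82 GB in disk 4; 46 GB remain.
Put 85 GB in disk 5; 43 GB remain.
Put 92 GB in disk 6; 36 GB remain.
Put 90 GB in disk 7; 38 GB remain.
Put 21 GB in disk 4; 25 GB remain.
Put 15 GB in disk 5; 28 GB remain.
Put 84 GB in disk 8; 44 GB remain.

8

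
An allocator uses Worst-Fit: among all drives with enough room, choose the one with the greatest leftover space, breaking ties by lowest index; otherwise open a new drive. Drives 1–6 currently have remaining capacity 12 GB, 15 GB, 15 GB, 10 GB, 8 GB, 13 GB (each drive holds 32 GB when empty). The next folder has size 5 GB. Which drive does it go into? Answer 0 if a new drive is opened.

2

Drives with room: drive 1 (12 GB), drive 2 (15 GB), drive 3 (15 GB), drive 4 (10 GB), drive 5 (8 GB), drive 6 (13 GB).
Most room is drive 2 with 15 GB free.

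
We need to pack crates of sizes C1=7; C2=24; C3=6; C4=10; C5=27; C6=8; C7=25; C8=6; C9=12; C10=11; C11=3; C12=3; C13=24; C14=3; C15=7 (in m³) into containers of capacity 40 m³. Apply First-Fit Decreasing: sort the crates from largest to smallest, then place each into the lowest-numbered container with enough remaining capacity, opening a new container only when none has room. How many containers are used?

5

Sorted descending: 27, 25, 24, 24, 12, 11, 10, 8, 7, 7, 6, 6, 3, 3, 3.
container 1: place 27 m³, 13 m³ left
container 2: place 25 m³, 15 m³ left
container 3: place 24 m³, 16 m³ left
container 4: place 24 m³, 16 m³ left
container 1: place 12 m³, 1 m³ left
container 2: place 11 m³, 4 m³ left
container 3: place 10 m³, 6 m³ left
container 4: place 8 m³, 8 m³ left
container 4: place 7 m³, 1 m³ left
container 5: place 7 m³, 33 m³ left
container 3: place 6 m³, 0 m³ left
container 5: place 6 m³, 27 m³ left
container 2: place 3 m³, 1 m³ left
container 5: place 3 m³, 24 m³ left
container 5: place 3 m³, 21 m³ left
Final containers: [27,12] [25,11,3] [24,10,6] [24,8,7] [7,6,3,3].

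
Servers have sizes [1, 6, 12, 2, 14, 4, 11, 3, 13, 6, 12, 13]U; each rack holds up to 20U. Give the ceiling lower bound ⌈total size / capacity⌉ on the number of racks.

5 racks

Total size = 1 + 6 + 12 + 2 + 14 + 4 + 11 + 3 + 13 + 6 + 12 + 13 = 97U.
⌈97 / 20⌉ = 5.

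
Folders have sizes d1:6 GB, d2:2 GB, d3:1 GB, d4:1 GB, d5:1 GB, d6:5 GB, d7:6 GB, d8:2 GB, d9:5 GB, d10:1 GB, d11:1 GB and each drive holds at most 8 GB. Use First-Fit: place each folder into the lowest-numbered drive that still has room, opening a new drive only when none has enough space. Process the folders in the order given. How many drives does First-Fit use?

4 drives

d1 (6 GB) → drive 1 (remaining 2 GB)
d2 (2 GB) → drive 1 (remaining 0 GB)
d3 (1 GB) → drive 2 (remaining 7 GB)
d4 (1 GB) → drive 2 (remaining 6 GB)
d5 (1 GB) → drive 2 (remaining 5 GB)
d6 (5 GB) → drive 2 (remaining 0 GB)
d7 (6 GB) → drive 3 (remaining 2 GB)
d8 (2 GB) → drive 3 (remaining 0 GB)
d9 (5 GB) → drive 4 (remaining 3 GB)
d10 (1 GB) → drive 4 (remaining 2 GB)
d11 (1 GB) → drive 4 (remaining 1 GB)
Final drives: [6,2] [1,1,1,5] [6,2] [5,1,1].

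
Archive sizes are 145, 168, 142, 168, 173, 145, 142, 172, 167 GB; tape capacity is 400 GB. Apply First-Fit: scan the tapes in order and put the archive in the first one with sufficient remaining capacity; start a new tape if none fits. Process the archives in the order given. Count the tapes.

tape 1: place 145 GB, 255 GB left
tape 1: place 168 GB, 87 GB left
tape 2: place 142 GB, 258 GB left
tape 2: place 168 GB, 90 GB left
tape 3: place 173 GB, 227 GB left
tape 3: place 145 GB, 82 GB left
tape 4: place 142 GB, 258 GB left
tape 4: place 172 GB, 86 GB left
tape 5: place 167 GB, 233 GB left

5 tapes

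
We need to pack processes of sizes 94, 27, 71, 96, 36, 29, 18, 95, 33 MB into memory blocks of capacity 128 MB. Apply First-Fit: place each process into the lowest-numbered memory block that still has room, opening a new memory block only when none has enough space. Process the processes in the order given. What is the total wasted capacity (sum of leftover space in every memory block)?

13

memory block 1: place 94 MB, 34 MB left
memory block 1: place 27 MB, 7 MB left
memory block 2: place 71 MB, 57 MB left
memory block 3: place 96 MB, 32 MB left
memory block 2: place 36 MB, 21 MB left
memory block 3: place 29 MB, 3 MB left
memory block 2: place 18 MB, 3 MB left
memory block 4: place 95 MB, 33 MB left
memory block 4: place 33 MB, 0 MB left
4 memory blocks × 128 MB = 512 MB; used 499 MB; unused 13 MB.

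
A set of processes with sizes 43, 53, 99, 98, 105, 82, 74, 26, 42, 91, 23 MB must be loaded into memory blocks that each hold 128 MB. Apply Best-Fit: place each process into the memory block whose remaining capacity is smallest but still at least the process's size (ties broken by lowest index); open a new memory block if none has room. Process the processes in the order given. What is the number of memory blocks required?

7 memory blocks

43 MB → memory block 1 (remaining 85 MB)
53 MB → memory block 1 (remaining 32 MB)
99 MB → memory block 2 (remaining 29 MB)
98 MB → memory block 3 (remaining 30 MB)
105 MB → memory block 4 (remaining 23 MB)
82 MB → memory block 5 (remaining 46 MB)
74 MB → memory block 6 (remaining 54 MB)
26 MB → memory block 2 (remaining 3 MB)
42 MB → memory block 5 (remaining 4 MB)
91 MB → memory block 7 (remaining 37 MB)
23 MB → memory block 4 (remaining 0 MB)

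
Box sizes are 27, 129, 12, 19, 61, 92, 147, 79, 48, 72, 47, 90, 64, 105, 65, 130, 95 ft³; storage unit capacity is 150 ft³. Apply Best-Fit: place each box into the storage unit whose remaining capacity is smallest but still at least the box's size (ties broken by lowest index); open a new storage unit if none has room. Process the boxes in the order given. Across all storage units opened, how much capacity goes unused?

27 ft³ → storage unit 1 (remaining 123 ft³)
129 ft³ → storage unit 2 (remaining 21 ft³)
12 ft³ → storage unit 2 (remaining 9 ft³)
19 ft³ → storage unit 1 (remaining 104 ft³)
61 ft³ → storage unit 1 (remaining 43 ft³)
92 ft³ → storage unit 3 (remaining 58 ft³)
147 ft³ → storage unit 4 (remaining 3 ft³)
79 ft³ → storage unit 5 (remaining 71 ft³)
48 ft³ → storage unit 3 (remaining 10 ft³)
72 ft³ → storage unit 6 (remaining 78 ft³)
47 ft³ → storage unit 5 (remaining 24 ft³)
90 ft³ → storage unit 7 (remaining 60 ft³)
64 ft³ → storage unit 6 (remaining 14 ft³)
105 ft³ → storage unit 8 (remaining 45 ft³)
65 ft³ → storage unit 9 (remaining 85 ft³)
130 ft³ → storage unit 10 (remaining 20 ft³)
95 ft³ → storage unit 11 (remaining 55 ft³)
11 storage units × 150 ft³ = 1650 ft³; used 1282 ft³; unused 368 ft³.

368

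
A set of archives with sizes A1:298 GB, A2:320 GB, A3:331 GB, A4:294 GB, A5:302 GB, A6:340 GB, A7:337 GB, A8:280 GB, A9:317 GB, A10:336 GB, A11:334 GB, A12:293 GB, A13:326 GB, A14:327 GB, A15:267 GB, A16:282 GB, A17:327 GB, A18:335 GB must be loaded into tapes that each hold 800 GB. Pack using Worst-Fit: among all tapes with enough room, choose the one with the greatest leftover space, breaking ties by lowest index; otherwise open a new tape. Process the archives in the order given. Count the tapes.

tape 1: place A1 (298 GB), 502 GB left
tape 1: place A2 (320 GB), 182 GB left
tape 2: place A3 (331 GB), 469 GB left
tape 2: place A4 (294 GB), 175 GB left
tape 3: place A5 (302 GB), 498 GB left
tape 3: place A6 (340 GB), 158 GB left
tape 4: place A7 (337 GB), 463 GB left
tape 4: place A8 (280 GB), 183 GB left
tape 5: place A9 (317 GB), 483 GB left
tape 5: place A10 (336 GB), 147 GB left
tape 6: place A11 (334 GB), 466 GB left
tape 6: place A12 (293 GB), 173 GB left
tape 7: place A13 (326 GB), 474 GB left
tape 7: place A14 (327 GB), 147 GB left
tape 8: place A15 (267 GB), 533 GB left
tape 8: place A16 (282 GB), 251 GB left
tape 9: place A17 (327 GB), 473 GB left
tape 9: place A18 (335 GB), 138 GB left

9 tapes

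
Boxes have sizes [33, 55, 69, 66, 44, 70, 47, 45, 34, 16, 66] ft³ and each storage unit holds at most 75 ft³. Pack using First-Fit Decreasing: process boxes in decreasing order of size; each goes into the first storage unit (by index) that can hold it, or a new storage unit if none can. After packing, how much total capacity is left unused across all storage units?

Sorted descending: 70, 69, 66, 66, 55, 47, 45, 44, 34, 33, 16.
Put 70 ft³ in storage unit 1; 5 ft³ remain.
Put 69 ft³ in storage unit 2; 6 ft³ remain.
Put 66 ft³ in storage unit 3; 9 ft³ remain.
Put 66 ft³ in storage unit 4; 9 ft³ remain.
Put 55 ft³ in storage unit 5; 20 ft³ remain.
Put 47 ft³ in storage unit 6; 28 ft³ remain.
Put 45 ft³ in storage unit 7; 30 ft³ remain.
Put 44 ft³ in storage unit 8; 31 ft³ remain.
Put 34 ft³ in storage unit 9; 41 ft³ remain.
Put 33 ft³ in storage unit 9; 8 ft³ remain.
Put 16 ft³ in storage unit 5; 4 ft³ remain.
9 storage units × 75 ft³ = 675 ft³; used 545 ft³; unused 130 ft³.

130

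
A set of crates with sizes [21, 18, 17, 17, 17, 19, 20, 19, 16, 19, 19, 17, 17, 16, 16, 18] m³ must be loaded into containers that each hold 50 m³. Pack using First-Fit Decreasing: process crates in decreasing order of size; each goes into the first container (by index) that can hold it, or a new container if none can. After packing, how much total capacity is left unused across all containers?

64

Sorted descending: 21, 20, 19, 19, 19, 19, 18, 18, 17, 17, 17, 17, 17, 16, 16, 16.
Put 21 m³ in container 1; 29 m³ remain.
Put 20 m³ in container 1; 9 m³ remain.
Put 19 m³ in container 2; 31 m³ remain.
Put 19 m³ in container 2; 12 m³ remain.
Put 19 m³ in container 3; 31 m³ remain.
Put 19 m³ in container 3; 12 m³ remain.
Put 18 m³ in container 4; 32 m³ remain.
Put 18 m³ in container 4; 14 m³ remain.
Put 17 m³ in container 5; 33 m³ remain.
Put 17 m³ in container 5; 16 m³ remain.
Put 17 m³ in container 6; 33 m³ remain.
Put 17 m³ in container 6; 16 m³ remain.
Put 17 m³ in container 7; 33 m³ remain.
Put 16 m³ in container 5; 0 m³ remain.
Put 16 m³ in container 6; 0 m³ remain.
Put 16 m³ in container 7; 17 m³ remain.
7 containers × 50 m³ = 350 m³; used 286 m³; unused 64 m³.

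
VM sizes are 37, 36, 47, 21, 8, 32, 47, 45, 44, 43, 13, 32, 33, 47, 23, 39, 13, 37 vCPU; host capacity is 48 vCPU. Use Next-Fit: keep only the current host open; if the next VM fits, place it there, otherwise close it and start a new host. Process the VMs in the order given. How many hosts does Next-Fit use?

16

Put 37 vCPU in host 1; 11 vCPU remain.
Put 36 vCPU in host 2; 12 vCPU remain.
Put 47 vCPU in host 3; 1 vCPU remain.
Put 21 vCPU in host 4; 27 vCPU remain.
Put 8 vCPU in host 4; 19 vCPU remain.
Put 32 vCPU in host 5; 16 vCPU remain.
Put 47 vCPU in host 6; 1 vCPU remain.
Put 45 vCPU in host 7; 3 vCPU remain.
Put 44 vCPU in host 8; 4 vCPU remain.
Put 43 vCPU in host 9; 5 vCPU remain.
Put 13 vCPU in host 10; 35 vCPU remain.
Put 32 vCPU in host 10; 3 vCPU remain.
Put 33 vCPU in host 11; 15 vCPU remain.
Put 47 vCPU in host 12; 1 vCPU remain.
Put 23 vCPU in host 13; 25 vCPU remain.
Put 39 vCPU in host 14; 9 vCPU remain.
Put 13 vCPU in host 15; 35 vCPU remain.
Put 37 vCPU in host 16; 11 vCPU remain.
Final hosts: [37] [36] [47] [21,8] [32] [47] [45] [44] [43] [13,32] [33] [47] [23] [39] [13] [37].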